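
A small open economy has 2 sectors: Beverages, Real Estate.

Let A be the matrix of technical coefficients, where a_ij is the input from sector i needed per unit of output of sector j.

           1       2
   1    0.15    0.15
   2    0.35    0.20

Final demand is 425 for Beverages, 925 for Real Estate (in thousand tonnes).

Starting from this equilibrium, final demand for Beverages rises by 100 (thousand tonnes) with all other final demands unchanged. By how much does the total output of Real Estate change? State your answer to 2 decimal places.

Δx_2 = 55.78

I − A =
  [   0.85    -0.15]
  [  -0.35     0.80]
det(I−A) = (0.85)(0.80) − (-0.15)(-0.35) = 0.6275
adj(I−A) = [[0.80, 0.15], [0.35, 0.85]]
(I − A)⁻¹ = adj(I−A) / det(I−A) ≈
  [   1.2749     0.2390]
  [   0.5578     1.3546]
Δx = (I − A)⁻¹ Δd with Δd having +100 in the Beverages component and 0 elsewhere.
So Δx_2 = L_21 · (+100), where L_21 = adj(I−A)_21 / det(I−A) = 0.35 / 0.6275.
Δx_2 = 0.35 × (+100) / 0.6275 = 35.00 / 0.6275 ≈ 55.78.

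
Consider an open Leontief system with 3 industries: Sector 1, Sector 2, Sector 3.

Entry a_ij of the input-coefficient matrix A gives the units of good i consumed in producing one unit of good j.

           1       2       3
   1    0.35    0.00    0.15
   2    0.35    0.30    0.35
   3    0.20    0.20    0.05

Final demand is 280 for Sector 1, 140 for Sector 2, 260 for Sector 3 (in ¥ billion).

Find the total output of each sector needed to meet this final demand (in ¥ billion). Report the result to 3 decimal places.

x_1 = 557.635, x_2 = 753.695, x_3 = 549.754

I − A =
  [   0.65     0.00    -0.15]
  [  -0.35     0.70    -0.35]
  [  -0.20    -0.20     0.95]
Cofactors of I−A, C_ij = (−1)^(i+j)·(minor ij) (rows/columns in the sector order above):
  C_11 = (0.70)(0.95) − (-0.35)(-0.20) = 0.5950
  C_12 = −[(-0.35)(0.95) − (-0.35)(-0.20)] = 0.4025
  C_13 = (-0.35)(-0.20) − (0.70)(-0.20) = 0.2100
  C_21 = −[(0.00)(0.95) − (-0.15)(-0.20)] = 0.0300
  C_22 = (0.65)(0.95) − (-0.15)(-0.20) = 0.5875
  C_23 = −[(0.65)(-0.20) − (0.00)(-0.20)] = 0.1300
  C_31 = (0.00)(-0.35) − (-0.15)(0.70) = 0.1050
  C_32 = −[(0.65)(-0.35) − (-0.15)(-0.35)] = 0.2800
  C_33 = (0.65)(0.70) − (0.00)(-0.35) = 0.4550
det(I−A) = Σ_j (I−A)_1j·C_1j = (0.65)(0.5950) + (0.00)(0.4025) + (-0.15)(0.2100) = 0.35525
adj(I−A) = Cᵀ =
  [ 0.5950   0.0300   0.1050]
  [ 0.4025   0.5875   0.2800]
  [ 0.2100   0.1300   0.4550]
(I − A)⁻¹ = adj(I−A) / det(I−A) ≈
  [   1.6749     0.0844     0.2956]
  [   1.1330     1.6538     0.7882]
  [   0.5911     0.3659     1.2808]
x = (I − A)⁻¹ d = adj(I−A)·d / det(I−A), with det(I−A) = 0.35525:
  x_1 = (0.5950·280 + 0.0300·140 + 0.1050·260) / 0.35525 = 198.10 / 0.35525 ≈ 557.635
  x_2 = (0.4025·280 + 0.5875·140 + 0.2800·260) / 0.35525 = 267.75 / 0.35525 ≈ 753.695
  x_3 = (0.2100·280 + 0.1300·140 + 0.4550·260) / 0.35525 = 195.30 / 0.35525 ≈ 549.754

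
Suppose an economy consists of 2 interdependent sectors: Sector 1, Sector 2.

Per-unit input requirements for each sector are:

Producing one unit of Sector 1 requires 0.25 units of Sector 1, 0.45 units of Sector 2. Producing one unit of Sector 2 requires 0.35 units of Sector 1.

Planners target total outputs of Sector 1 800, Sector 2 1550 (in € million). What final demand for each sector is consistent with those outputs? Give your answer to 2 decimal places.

I − A =
  [   0.75    -0.35]
  [  -0.45     1.00]
d = (I − A) x:
  d_1 = (+0.75)·800 + (-0.35)·1550 = 57.50
  d_2 = (-0.45)·800 + (+1.00)·1550 = 1190.00

d_1 = 57.50, d_2 = 1190.00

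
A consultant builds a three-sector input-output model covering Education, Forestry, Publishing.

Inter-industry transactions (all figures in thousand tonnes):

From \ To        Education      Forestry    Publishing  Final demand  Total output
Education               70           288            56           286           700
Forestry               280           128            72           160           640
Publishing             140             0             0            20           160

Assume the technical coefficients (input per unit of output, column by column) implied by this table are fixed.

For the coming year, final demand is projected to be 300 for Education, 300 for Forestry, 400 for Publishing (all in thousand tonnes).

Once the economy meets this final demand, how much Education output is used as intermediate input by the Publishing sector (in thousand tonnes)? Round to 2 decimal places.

z_EP = 229.65

Technical coefficients a_ij = z_ij / X_j:
  a_EE = 70/700 = 0.10, a_FE = 280/700 = 0.40, a_PE = 140/700 = 0.20
  a_EF = 288/640 = 0.45, a_FF = 128/640 = 0.20, a_PF = 0/640 = 0.00
  a_EP = 56/160 = 0.35, a_FP = 72/160 = 0.45, a_PP = 0/160 = 0.00
I − A =
  [   0.90    -0.45    -0.35]
  [  -0.40     0.80    -0.45]
  [  -0.20     0.00     1.00]
Cofactors of I−A, C_ij = (−1)^(i+j)·(minor ij) (rows/columns in the sector order above):
  C_11 = (0.80)(1.00) − (-0.45)(0.00) = 0.8000
  C_12 = −[(-0.40)(1.00) − (-0.45)(-0.20)] = 0.4900
  C_13 = (-0.40)(0.00) − (0.80)(-0.20) = 0.1600
  C_21 = −[(-0.45)(1.00) − (-0.35)(0.00)] = 0.4500
  C_22 = (0.90)(1.00) − (-0.35)(-0.20) = 0.8300
  C_23 = −[(0.90)(0.00) − (-0.45)(-0.20)] = 0.0900
  C_31 = (-0.45)(-0.45) − (-0.35)(0.80) = 0.4825
  C_32 = −[(0.90)(-0.45) − (-0.35)(-0.40)] = 0.5450
  C_33 = (0.90)(0.80) − (-0.45)(-0.40) = 0.5400
det(I−A) = Σ_j (I−A)_1j·C_1j = (0.90)(0.8000) + (-0.45)(0.4900) + (-0.35)(0.1600) = 0.4435
adj(I−A) = Cᵀ =
  [ 0.8000   0.4500   0.4825]
  [ 0.4900   0.8300   0.5450]
  [ 0.1600   0.0900   0.5400]
(I − A)⁻¹ = adj(I−A) / det(I−A) ≈
  [   1.8038     1.0147     1.0879]
  [   1.1048     1.8715     1.2289]
  [   0.3608     0.2029     1.2176]
First solve x = (I − A)⁻¹ d = adj(I−A)·d / det(I−A); in particular x_P = (0.1600·300 + 0.0900·300 + 0.5400·400) / 0.4435 = 291.00 / 0.4435 ≈ 656.1443.
Intermediate flow from E to P: z_EP = a_EP · x_P = 0.35 × 291.00 / 0.4435 = 101.85 / 0.4435 ≈ 229.65.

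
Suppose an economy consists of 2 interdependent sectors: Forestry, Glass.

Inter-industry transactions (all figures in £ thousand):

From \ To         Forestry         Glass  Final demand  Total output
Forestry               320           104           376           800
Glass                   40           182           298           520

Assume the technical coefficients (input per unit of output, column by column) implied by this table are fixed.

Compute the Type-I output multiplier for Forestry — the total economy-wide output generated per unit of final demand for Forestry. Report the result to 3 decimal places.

Technical coefficients a_ij = z_ij / X_j:
  a_FF = 320/800 = 0.40, a_GF = 40/800 = 0.05
  a_FG = 104/520 = 0.20, a_GG = 182/520 = 0.35
I − A =
  [   0.60    -0.20]
  [  -0.05     0.65]
det(I−A) = (0.60)(0.65) − (-0.20)(-0.05) = 0.3800
adj(I−A) = [[0.65, 0.20], [0.05, 0.60]]
(I − A)⁻¹ = adj(I−A) / det(I−A) ≈
  [   1.7105     0.5263]
  [   0.1316     1.5789]
The output multiplier for sector j is the column-j sum of the Leontief inverse (I − A)⁻¹ = adj(I−A) / det(I−A).
Column F of adj(I−A): (0.65, 0.05); det(I−A) = 0.3800.
m_F = (0.65 + 0.05) / 0.3800 = 0.70 / 0.3800 ≈ 1.842.

m_F = 1.842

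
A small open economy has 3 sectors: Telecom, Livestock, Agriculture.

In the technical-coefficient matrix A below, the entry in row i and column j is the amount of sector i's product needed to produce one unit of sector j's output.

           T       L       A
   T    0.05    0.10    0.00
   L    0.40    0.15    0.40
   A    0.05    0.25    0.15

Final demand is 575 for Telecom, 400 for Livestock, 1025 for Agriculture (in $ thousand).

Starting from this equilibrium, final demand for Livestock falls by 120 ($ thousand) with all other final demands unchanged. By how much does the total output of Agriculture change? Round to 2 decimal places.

Δx_A = -52.40

I − A =
  [   0.95    -0.10     0.00]
  [  -0.40     0.85    -0.40]
  [  -0.05    -0.25     0.85]
Cofactors of I−A, C_ij = (−1)^(i+j)·(minor ij) (rows/columns in the sector order above):
  C_11 = (0.85)(0.85) − (-0.40)(-0.25) = 0.6225
  C_12 = −[(-0.40)(0.85) − (-0.40)(-0.05)] = 0.3600
  C_13 = (-0.40)(-0.25) − (0.85)(-0.05) = 0.1425
  C_21 = −[(-0.10)(0.85) − (0.00)(-0.25)] = 0.0850
  C_22 = (0.95)(0.85) − (0.00)(-0.05) = 0.8075
  C_23 = −[(0.95)(-0.25) − (-0.10)(-0.05)] = 0.2425
  C_31 = (-0.10)(-0.40) − (0.00)(0.85) = 0.0400
  C_32 = −[(0.95)(-0.40) − (0.00)(-0.40)] = 0.3800
  C_33 = (0.95)(0.85) − (-0.10)(-0.40) = 0.7675
det(I−A) = Σ_j (I−A)_1j·C_1j = (0.95)(0.6225) + (-0.10)(0.3600) + (0.00)(0.1425) = 0.555375
adj(I−A) = Cᵀ =
  [ 0.6225   0.0850   0.0400]
  [ 0.3600   0.8075   0.3800]
  [ 0.1425   0.2425   0.7675]
(I − A)⁻¹ = adj(I−A) / det(I−A) ≈
  [   1.1209     0.1530     0.0720]
  [   0.6482     1.4540     0.6842]
  [   0.2566     0.4366     1.3819]
Δx = (I − A)⁻¹ Δd with Δd having -120 in the Livestock component and 0 elsewhere.
So Δx_A = L_AL · (-120), where L_AL = adj(I−A)_AL / det(I−A) = 0.2425 / 0.555375.
Δx_A = 0.2425 × (-120) / 0.555375 = -29.10 / 0.555375 ≈ -52.40.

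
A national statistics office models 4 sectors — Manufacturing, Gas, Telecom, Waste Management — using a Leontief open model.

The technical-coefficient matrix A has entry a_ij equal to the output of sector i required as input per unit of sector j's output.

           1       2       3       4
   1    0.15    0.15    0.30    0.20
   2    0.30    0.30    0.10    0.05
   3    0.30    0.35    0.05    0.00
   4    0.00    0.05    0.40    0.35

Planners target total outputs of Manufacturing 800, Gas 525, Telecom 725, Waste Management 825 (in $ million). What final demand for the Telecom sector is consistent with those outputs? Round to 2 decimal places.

d_3 = 265.00

I − A =
  [   0.85    -0.15    -0.30    -0.20]
  [  -0.30     0.70    -0.10    -0.05]
  [  -0.30    -0.35     0.95     0.00]
  [   0.00    -0.05    -0.40     0.65]
d = (I − A) x:
  d_1 = (+0.85)·800 + (-0.15)·525 + (-0.30)·725 + (-0.20)·825 = 218.75
  d_2 = (-0.30)·800 + (+0.70)·525 + (-0.10)·725 + (-0.05)·825 = 13.75
  d_3 = (-0.30)·800 + (-0.35)·525 + (+0.95)·725 + (+0.00)·825 = 265.00
  d_4 = (+0.00)·800 + (-0.05)·525 + (-0.40)·725 + (+0.65)·825 = 220.00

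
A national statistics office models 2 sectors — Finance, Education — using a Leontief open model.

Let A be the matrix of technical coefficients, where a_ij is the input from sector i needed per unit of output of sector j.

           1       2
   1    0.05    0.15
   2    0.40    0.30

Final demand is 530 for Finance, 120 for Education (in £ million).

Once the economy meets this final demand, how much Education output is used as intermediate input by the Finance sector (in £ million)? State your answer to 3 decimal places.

I − A =
  [   0.95    -0.15]
  [  -0.40     0.70]
det(I−A) = (0.95)(0.70) − (-0.15)(-0.40) = 0.6050
adj(I−A) = [[0.70, 0.15], [0.40, 0.95]]
(I − A)⁻¹ = adj(I−A) / det(I−A) ≈
  [   1.1570     0.2479]
  [   0.6612     1.5702]
First solve x = (I − A)⁻¹ d = adj(I−A)·d / det(I−A); in particular x_1 = (0.70·530 + 0.15·120) / 0.6050 = 389.00 / 0.6050 ≈ 642.97521.
Intermediate flow from 2 to 1: z_21 = a_21 · x_1 = 0.40 × 389.00 / 0.6050 = 155.60 / 0.6050 ≈ 257.190.

z_21 = 257.190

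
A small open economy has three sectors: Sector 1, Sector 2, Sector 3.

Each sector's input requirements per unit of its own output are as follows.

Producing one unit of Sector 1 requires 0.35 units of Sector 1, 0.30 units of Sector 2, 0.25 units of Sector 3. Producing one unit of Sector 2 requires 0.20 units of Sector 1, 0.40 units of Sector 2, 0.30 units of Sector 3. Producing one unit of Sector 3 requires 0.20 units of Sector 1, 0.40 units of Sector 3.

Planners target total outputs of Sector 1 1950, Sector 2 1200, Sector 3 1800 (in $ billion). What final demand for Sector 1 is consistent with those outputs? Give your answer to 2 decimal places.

d_1 = 667.50

I − A =
  [   0.65    -0.20    -0.20]
  [  -0.30     0.60     0.00]
  [  -0.25    -0.30     0.60]
d = (I − A) x:
  d_1 = (+0.65)·1950 + (-0.20)·1200 + (-0.20)·1800 = 667.50
  d_2 = (-0.30)·1950 + (+0.60)·1200 + (+0.00)·1800 = 135.00
  d_3 = (-0.25)·1950 + (-0.30)·1200 + (+0.60)·1800 = 232.50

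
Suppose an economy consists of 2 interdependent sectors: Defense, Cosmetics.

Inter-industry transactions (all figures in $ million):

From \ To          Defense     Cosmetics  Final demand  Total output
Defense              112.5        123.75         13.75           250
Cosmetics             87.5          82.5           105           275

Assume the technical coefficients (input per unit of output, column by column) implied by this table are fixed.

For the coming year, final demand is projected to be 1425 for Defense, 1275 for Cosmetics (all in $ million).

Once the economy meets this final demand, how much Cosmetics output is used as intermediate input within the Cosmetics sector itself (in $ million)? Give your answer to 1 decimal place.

Technical coefficients a_ij = z_ij / X_j:
  a_11 = 112.5/250 = 0.45, a_21 = 87.5/250 = 0.35
  a_12 = 123.75/275 = 0.45, a_22 = 82.5/275 = 0.30
I − A =
  [   0.55    -0.45]
  [  -0.35     0.70]
det(I−A) = (0.55)(0.70) − (-0.45)(-0.35) = 0.2275
adj(I−A) = [[0.70, 0.45], [0.35, 0.55]]
(I − A)⁻¹ = adj(I−A) / det(I−A) ≈
  [   3.0769     1.9780]
  [   1.5385     2.4176]
First solve x = (I − A)⁻¹ d = adj(I−A)·d / det(I−A); in particular x_2 = (0.35·1425 + 0.55·1275) / 0.2275 = 1200.00 / 0.2275 ≈ 5274.725.
Intermediate flow from 2 to 2: z_22 = a_22 · x_2 = 0.30 × 1200.00 / 0.2275 = 360.00 / 0.2275 ≈ 1582.4.

z_22 = 1582.4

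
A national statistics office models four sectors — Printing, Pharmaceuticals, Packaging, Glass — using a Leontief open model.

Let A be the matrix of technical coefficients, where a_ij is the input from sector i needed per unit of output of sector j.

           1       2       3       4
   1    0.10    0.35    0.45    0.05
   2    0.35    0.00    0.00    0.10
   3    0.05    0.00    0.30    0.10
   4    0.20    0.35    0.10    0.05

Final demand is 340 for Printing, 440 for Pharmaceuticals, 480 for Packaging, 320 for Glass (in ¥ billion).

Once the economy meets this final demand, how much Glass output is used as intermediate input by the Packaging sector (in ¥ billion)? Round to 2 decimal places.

z_43 = 93.16

I − A =
  [   0.90    -0.35    -0.45    -0.05]
  [  -0.35     1.00     0.00    -0.10]
  [  -0.05     0.00     0.70    -0.10]
  [  -0.20    -0.35    -0.10     0.95]
Compute the cofactors C_ij = (−1)^(i+j)·(3×3 minor ij) of I−A; the adjugate is their transpose:
adj(I−A) = Cᵀ =
  [ 0.630500   0.257250   0.420250   0.104500]
  [ 0.243750   0.551875   0.169375   0.088750]
  [ 0.078000   0.056000   0.684000   0.082000]
  [ 0.230750   0.263375   0.222875   0.521750]
det(I−A) = Σ_j (I−A)_1j·C_1j = (0.90)(0.630500) + (-0.35)(0.243750) + (-0.45)(0.078000) + (-0.05)(0.230750) = 0.4355
(I − A)⁻¹ = adj(I−A) / det(I−A) ≈
  [   1.4478     0.5907     0.9650     0.2400]
  [   0.5597     1.2672     0.3889     0.2038]
  [   0.1791     0.1286     1.5706     0.1883]
  [   0.5299     0.6048     0.5118     1.1980]
First solve x = (I − A)⁻¹ d = adj(I−A)·d / det(I−A); in particular x_3 = (0.078000·340 + 0.056000·440 + 0.684000·480 + 0.082000·320) / 0.4355 = 405.72 / 0.4355 ≈ 931.6188.
Intermediate flow from 4 to 3: z_43 = a_43 · x_3 = 0.10 × 405.72 / 0.4355 = 40.572 / 0.4355 ≈ 93.16.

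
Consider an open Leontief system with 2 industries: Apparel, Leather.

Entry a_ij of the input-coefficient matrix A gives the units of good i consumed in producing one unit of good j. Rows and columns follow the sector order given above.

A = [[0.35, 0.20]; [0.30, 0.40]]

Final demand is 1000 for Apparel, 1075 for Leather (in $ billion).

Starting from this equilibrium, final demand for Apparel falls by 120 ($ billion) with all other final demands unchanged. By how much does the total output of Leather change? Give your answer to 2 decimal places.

I − A =
  [   0.65    -0.20]
  [  -0.30     0.60]
det(I−A) = (0.65)(0.60) − (-0.20)(-0.30) = 0.3300
adj(I−A) = [[0.60, 0.20], [0.30, 0.65]]
(I − A)⁻¹ = adj(I−A) / det(I−A) ≈
  [   1.8182     0.6061]
  [   0.9091     1.9697]
Δx = (I − A)⁻¹ Δd with Δd having -120 in the Apparel component and 0 elsewhere.
So Δx_2 = L_21 · (-120), where L_21 = adj(I−A)_21 / det(I−A) = 0.30 / 0.3300.
Δx_2 = 0.30 × (-120) / 0.3300 = -36.00 / 0.3300 ≈ -109.09.

Δx_2 = -109.09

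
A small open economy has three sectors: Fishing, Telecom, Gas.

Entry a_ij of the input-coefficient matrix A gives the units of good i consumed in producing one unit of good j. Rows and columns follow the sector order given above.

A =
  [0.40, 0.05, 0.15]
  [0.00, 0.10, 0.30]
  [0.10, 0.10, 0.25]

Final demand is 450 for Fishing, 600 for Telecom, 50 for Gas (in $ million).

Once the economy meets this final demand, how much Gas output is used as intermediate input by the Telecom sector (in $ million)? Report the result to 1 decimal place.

I − A =
  [   0.60    -0.05    -0.15]
  [   0.00     0.90    -0.30]
  [  -0.10    -0.10     0.75]
Cofactors of I−A, C_ij = (−1)^(i+j)·(minor ij) (rows/columns in the sector order above):
  C_11 = (0.90)(0.75) − (-0.30)(-0.10) = 0.6450
  C_12 = −[(0.00)(0.75) − (-0.30)(-0.10)] = 0.0300
  C_13 = (0.00)(-0.10) − (0.90)(-0.10) = 0.0900
  C_21 = −[(-0.05)(0.75) − (-0.15)(-0.10)] = 0.0525
  C_22 = (0.60)(0.75) − (-0.15)(-0.10) = 0.4350
  C_23 = −[(0.60)(-0.10) − (-0.05)(-0.10)] = 0.0650
  C_31 = (-0.05)(-0.30) − (-0.15)(0.90) = 0.1500
  C_32 = −[(0.60)(-0.30) − (-0.15)(0.00)] = 0.1800
  C_33 = (0.60)(0.90) − (-0.05)(0.00) = 0.5400
det(I−A) = Σ_j (I−A)_1j·C_1j = (0.60)(0.6450) + (-0.05)(0.0300) + (-0.15)(0.0900) = 0.3720
adj(I−A) = Cᵀ =
  [ 0.6450   0.0525   0.1500]
  [ 0.0300   0.4350   0.1800]
  [ 0.0900   0.0650   0.5400]
(I − A)⁻¹ = adj(I−A) / det(I−A) ≈
  [   1.7339     0.1411     0.4032]
  [   0.0806     1.1694     0.4839]
  [   0.2419     0.1747     1.4516]
First solve x = (I − A)⁻¹ d = adj(I−A)·d / det(I−A); in particular x_T = (0.0300·450 + 0.4350·600 + 0.1800·50) / 0.3720 = 283.50 / 0.3720 ≈ 762.097.
Intermediate flow from G to T: z_GT = a_GT · x_T = 0.10 × 283.50 / 0.3720 = 28.35 / 0.3720 ≈ 76.2.

z_GT = 76.2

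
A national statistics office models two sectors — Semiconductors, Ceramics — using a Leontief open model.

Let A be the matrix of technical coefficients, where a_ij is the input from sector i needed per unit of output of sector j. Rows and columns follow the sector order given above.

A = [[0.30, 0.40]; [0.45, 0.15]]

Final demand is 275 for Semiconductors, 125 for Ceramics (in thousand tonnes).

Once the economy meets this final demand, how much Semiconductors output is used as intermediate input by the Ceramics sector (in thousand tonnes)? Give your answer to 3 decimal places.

z_12 = 203.614

I − A =
  [   0.70    -0.40]
  [  -0.45     0.85]
det(I−A) = (0.70)(0.85) − (-0.40)(-0.45) = 0.4150
adj(I−A) = [[0.85, 0.40], [0.45, 0.70]]
(I − A)⁻¹ = adj(I−A) / det(I−A) ≈
  [   2.0482     0.9639]
  [   1.0843     1.6867]
First solve x = (I − A)⁻¹ d = adj(I−A)·d / det(I−A); in particular x_2 = (0.45·275 + 0.70·125) / 0.4150 = 211.25 / 0.4150 ≈ 509.03614.
Intermediate flow from 1 to 2: z_12 = a_12 · x_2 = 0.40 × 211.25 / 0.4150 = 84.50 / 0.4150 ≈ 203.614.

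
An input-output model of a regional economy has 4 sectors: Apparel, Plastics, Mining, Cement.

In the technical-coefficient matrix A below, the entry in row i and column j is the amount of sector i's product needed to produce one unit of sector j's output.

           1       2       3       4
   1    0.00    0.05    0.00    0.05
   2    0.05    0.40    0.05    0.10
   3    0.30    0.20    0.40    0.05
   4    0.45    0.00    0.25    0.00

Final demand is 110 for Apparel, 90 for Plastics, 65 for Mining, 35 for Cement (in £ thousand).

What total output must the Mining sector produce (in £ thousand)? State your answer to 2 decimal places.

I − A =
  [   1.00    -0.05     0.00    -0.05]
  [  -0.05     0.60    -0.05    -0.10]
  [  -0.30    -0.20     0.60    -0.05]
  [  -0.45     0.00    -0.25     1.00]
Compute the cofactors C_ij = (−1)^(i+j)·(3×3 minor ij) of I−A; the adjugate is their transpose:
adj(I−A) = Cᵀ =
  [ 0.337500   0.031875   0.011250   0.020625]
  [ 0.080000   0.570250   0.074500   0.064750]
  [ 0.212500   0.211625   0.581750   0.060875]
  [ 0.205000   0.067250   0.150500   0.347750]
det(I−A) = Σ_j (I−A)_1j·C_1j = (1.00)(0.337500) + (-0.05)(0.080000) + (0.00)(0.212500) + (-0.05)(0.205000) = 0.32325
(I − A)⁻¹ = adj(I−A) / det(I−A) ≈
  [   1.0441     0.0986     0.0348     0.0638]
  [   0.2475     1.7641     0.2305     0.2003]
  [   0.6574     0.6547     1.7997     0.1883]
  [   0.6342     0.2080     0.4656     1.0758]
x = (I − A)⁻¹ d = adj(I−A)·d / det(I−A), with det(I−A) = 0.32325:
  x_1 = (0.337500·110 + 0.031875·90 + 0.011250·65 + 0.020625·35) / 0.32325 = 41.446875 / 0.32325 ≈ 128.22
  x_2 = (0.080000·110 + 0.570250·90 + 0.074500·65 + 0.064750·35) / 0.32325 = 67.23125 / 0.32325 ≈ 207.99
  x_3 = (0.212500·110 + 0.211625·90 + 0.581750·65 + 0.060875·35) / 0.32325 = 82.365625 / 0.32325 ≈ 254.80
  x_4 = (0.205000·110 + 0.067250·90 + 0.150500·65 + 0.347750·35) / 0.32325 = 50.55625 / 0.32325 ≈ 156.40

x_3 = 254.80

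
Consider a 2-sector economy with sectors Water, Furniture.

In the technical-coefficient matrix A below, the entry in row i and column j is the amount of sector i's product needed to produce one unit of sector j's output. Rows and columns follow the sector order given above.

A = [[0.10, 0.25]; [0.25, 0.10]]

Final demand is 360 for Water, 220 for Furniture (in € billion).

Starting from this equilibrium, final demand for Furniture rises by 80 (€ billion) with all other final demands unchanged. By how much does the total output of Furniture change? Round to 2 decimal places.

Δx_2 = 96.32

I − A =
  [   0.90    -0.25]
  [  -0.25     0.90]
det(I−A) = (0.90)(0.90) − (-0.25)(-0.25) = 0.7475
adj(I−A) = [[0.90, 0.25], [0.25, 0.90]]
(I − A)⁻¹ = adj(I−A) / det(I−A) ≈
  [   1.2040     0.3344]
  [   0.3344     1.2040]
Δx = (I − A)⁻¹ Δd with Δd having +80 in the Furniture component and 0 elsewhere.
So Δx_2 = L_22 · (+80), where L_22 = adj(I−A)_22 / det(I−A) = 0.90 / 0.7475.
Δx_2 = 0.90 × (+80) / 0.7475 = 72.00 / 0.7475 ≈ 96.32.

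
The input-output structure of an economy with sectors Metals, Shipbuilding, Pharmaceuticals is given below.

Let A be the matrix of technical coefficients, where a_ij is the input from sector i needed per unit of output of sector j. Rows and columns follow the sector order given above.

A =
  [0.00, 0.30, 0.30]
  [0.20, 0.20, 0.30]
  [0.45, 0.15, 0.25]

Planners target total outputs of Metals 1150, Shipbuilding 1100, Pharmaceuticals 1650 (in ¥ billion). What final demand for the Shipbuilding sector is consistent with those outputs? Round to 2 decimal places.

d_2 = 155.00

I − A =
  [   1.00    -0.30    -0.30]
  [  -0.20     0.80    -0.30]
  [  -0.45    -0.15     0.75]
d = (I − A) x:
  d_1 = (+1.00)·1150 + (-0.30)·1100 + (-0.30)·1650 = 325.00
  d_2 = (-0.20)·1150 + (+0.80)·1100 + (-0.30)·1650 = 155.00
  d_3 = (-0.45)·1150 + (-0.15)·1100 + (+0.75)·1650 = 555.00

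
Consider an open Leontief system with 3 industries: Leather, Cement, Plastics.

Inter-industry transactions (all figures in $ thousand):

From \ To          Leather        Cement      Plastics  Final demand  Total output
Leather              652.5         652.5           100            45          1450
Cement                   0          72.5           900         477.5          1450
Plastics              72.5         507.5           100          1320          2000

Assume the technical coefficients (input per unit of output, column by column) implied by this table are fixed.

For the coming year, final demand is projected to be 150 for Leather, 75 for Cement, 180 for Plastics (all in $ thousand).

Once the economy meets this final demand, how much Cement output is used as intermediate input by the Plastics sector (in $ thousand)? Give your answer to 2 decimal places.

z_23 = 132.88

Technical coefficients a_ij = z_ij / X_j:
  a_11 = 652.5/1450 = 0.45, a_21 = 0/1450 = 0.00, a_31 = 72.5/1450 = 0.05
  a_12 = 652.5/1450 = 0.45, a_22 = 72.5/1450 = 0.05, a_32 = 507.5/1450 = 0.35
  a_13 = 100/2000 = 0.05, a_23 = 900/2000 = 0.45, a_33 = 100/2000 = 0.05
I − A =
  [   0.55    -0.45    -0.05]
  [   0.00     0.95    -0.45]
  [  -0.05    -0.35     0.95]
Cofactors of I−A, C_ij = (−1)^(i+j)·(minor ij) (rows/columns in the sector order above):
  C_11 = (0.95)(0.95) − (-0.45)(-0.35) = 0.7450
  C_12 = −[(0.00)(0.95) − (-0.45)(-0.05)] = 0.0225
  C_13 = (0.00)(-0.35) − (0.95)(-0.05) = 0.0475
  C_21 = −[(-0.45)(0.95) − (-0.05)(-0.35)] = 0.4450
  C_22 = (0.55)(0.95) − (-0.05)(-0.05) = 0.5200
  C_23 = −[(0.55)(-0.35) − (-0.45)(-0.05)] = 0.2150
  C_31 = (-0.45)(-0.45) − (-0.05)(0.95) = 0.2500
  C_32 = −[(0.55)(-0.45) − (-0.05)(0.00)] = 0.2475
  C_33 = (0.55)(0.95) − (-0.45)(0.00) = 0.5225
det(I−A) = Σ_j (I−A)_1j·C_1j = (0.55)(0.7450) + (-0.45)(0.0225) + (-0.05)(0.0475) = 0.39725
adj(I−A) = Cᵀ =
  [ 0.7450   0.4450   0.2500]
  [ 0.0225   0.5200   0.2475]
  [ 0.0475   0.2150   0.5225]
(I − A)⁻¹ = adj(I−A) / det(I−A) ≈
  [   1.8754     1.1202     0.6293]
  [   0.0566     1.3090     0.6230]
  [   0.1196     0.5412     1.3153]
First solve x = (I − A)⁻¹ d = adj(I−A)·d / det(I−A); in particular x_3 = (0.0475·150 + 0.2150·75 + 0.5225·180) / 0.39725 = 117.30 / 0.39725 ≈ 295.2801.
Intermediate flow from 2 to 3: z_23 = a_23 · x_3 = 0.45 × 117.30 / 0.39725 = 52.785 / 0.39725 ≈ 132.88.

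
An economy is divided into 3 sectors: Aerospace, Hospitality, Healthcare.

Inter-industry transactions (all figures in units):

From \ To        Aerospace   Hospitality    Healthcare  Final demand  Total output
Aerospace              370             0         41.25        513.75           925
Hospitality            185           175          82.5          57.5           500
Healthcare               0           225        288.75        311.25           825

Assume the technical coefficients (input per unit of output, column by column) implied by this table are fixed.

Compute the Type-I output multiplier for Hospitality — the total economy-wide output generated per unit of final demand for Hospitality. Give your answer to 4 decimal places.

Technical coefficients a_ij = z_ij / X_j:
  a_11 = 370/925 = 0.40, a_21 = 185/925 = 0.20, a_31 = 0/925 = 0.00
  a_12 = 0/500 = 0.00, a_22 = 175/500 = 0.35, a_32 = 225/500 = 0.45
  a_13 = 41.25/825 = 0.05, a_23 = 82.5/825 = 0.10, a_33 = 288.75/825 = 0.35
I − A =
  [   0.60     0.00    -0.05]
  [  -0.20     0.65    -0.10]
  [   0.00    -0.45     0.65]
Cofactors of I−A, C_ij = (−1)^(i+j)·(minor ij) (rows/columns in the sector order above):
  C_11 = (0.65)(0.65) − (-0.10)(-0.45) = 0.3775
  C_12 = −[(-0.20)(0.65) − (-0.10)(0.00)] = 0.1300
  C_13 = (-0.20)(-0.45) − (0.65)(0.00) = 0.0900
  C_21 = −[(0.00)(0.65) − (-0.05)(-0.45)] = 0.0225
  C_22 = (0.60)(0.65) − (-0.05)(0.00) = 0.3900
  C_23 = −[(0.60)(-0.45) − (0.00)(0.00)] = 0.2700
  C_31 = (0.00)(-0.10) − (-0.05)(0.65) = 0.0325
  C_32 = −[(0.60)(-0.10) − (-0.05)(-0.20)] = 0.0700
  C_33 = (0.60)(0.65) − (0.00)(-0.20) = 0.3900
det(I−A) = Σ_j (I−A)_1j·C_1j = (0.60)(0.3775) + (0.00)(0.1300) + (-0.05)(0.0900) = 0.2220
adj(I−A) = Cᵀ =
  [ 0.3775   0.0225   0.0325]
  [ 0.1300   0.3900   0.0700]
  [ 0.0900   0.2700   0.3900]
(I − A)⁻¹ = adj(I−A) / det(I−A) ≈
  [   1.70045     0.10135     0.14640]
  [   0.58559     1.75676     0.31532]
  [   0.40541     1.21622     1.75676]
The output multiplier for sector j is the column-j sum of the Leontief inverse (I − A)⁻¹ = adj(I−A) / det(I−A).
Column 2 of adj(I−A): (0.0225, 0.3900, 0.2700); det(I−A) = 0.2220.
m_2 = (0.0225 + 0.3900 + 0.2700) / 0.2220 = 0.6825 / 0.2220 ≈ 3.0743.

m_2 = 3.0743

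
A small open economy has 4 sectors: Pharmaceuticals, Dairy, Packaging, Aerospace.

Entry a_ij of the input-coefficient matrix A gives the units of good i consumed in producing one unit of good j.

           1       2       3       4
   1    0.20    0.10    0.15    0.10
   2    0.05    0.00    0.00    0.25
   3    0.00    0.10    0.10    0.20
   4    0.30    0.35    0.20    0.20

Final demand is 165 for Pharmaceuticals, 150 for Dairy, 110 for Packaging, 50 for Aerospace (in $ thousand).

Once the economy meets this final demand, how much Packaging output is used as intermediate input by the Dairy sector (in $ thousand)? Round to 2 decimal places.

z_32 = 25.45

I − A =
  [   0.80    -0.10    -0.15    -0.10]
  [  -0.05     1.00     0.00    -0.25]
  [   0.00    -0.10     0.90    -0.20]
  [  -0.30    -0.35    -0.20     0.80]
Compute the cofactors C_ij = (−1)^(i+j)·(3×3 minor ij) of I−A; the adjugate is their transpose:
adj(I−A) = Cᵀ =
  [ 0.596250   0.124000   0.131875   0.146250]
  [ 0.101500   0.508000   0.058250   0.186000]
  [ 0.075000   0.123000   0.526750   0.179500]
  [ 0.286750   0.299500   0.206625   0.714750]
det(I−A) = Σ_j (I−A)_1j·C_1j = (0.80)(0.596250) + (-0.10)(0.101500) + (-0.15)(0.075000) + (-0.10)(0.286750) = 0.426925
(I − A)⁻¹ = adj(I−A) / det(I−A) ≈
  [   1.3966     0.2904     0.3089     0.3426]
  [   0.2377     1.1899     0.1364     0.4357]
  [   0.1757     0.2881     1.2338     0.4204]
  [   0.6717     0.7015     0.4840     1.6742]
First solve x = (I − A)⁻¹ d = adj(I−A)·d / det(I−A); in particular x_2 = (0.101500·165 + 0.508000·150 + 0.058250·110 + 0.186000·50) / 0.426925 = 108.655 / 0.426925 ≈ 254.5061.
Intermediate flow from 3 to 2: z_32 = a_32 · x_2 = 0.10 × 108.655 / 0.426925 = 10.8655 / 0.426925 ≈ 25.45.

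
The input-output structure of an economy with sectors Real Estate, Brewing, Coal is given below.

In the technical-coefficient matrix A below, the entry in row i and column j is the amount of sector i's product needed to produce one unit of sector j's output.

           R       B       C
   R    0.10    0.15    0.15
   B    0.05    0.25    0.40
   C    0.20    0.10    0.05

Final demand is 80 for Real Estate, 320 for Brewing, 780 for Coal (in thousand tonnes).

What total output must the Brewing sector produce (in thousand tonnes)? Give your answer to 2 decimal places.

x_B = 996.40

I − A =
  [   0.90    -0.15    -0.15]
  [  -0.05     0.75    -0.40]
  [  -0.20    -0.10     0.95]
Cofactors of I−A, C_ij = (−1)^(i+j)·(minor ij) (rows/columns in the sector order above):
  C_11 = (0.75)(0.95) − (-0.40)(-0.10) = 0.6725
  C_12 = −[(-0.05)(0.95) − (-0.40)(-0.20)] = 0.1275
  C_13 = (-0.05)(-0.10) − (0.75)(-0.20) = 0.1550
  C_21 = −[(-0.15)(0.95) − (-0.15)(-0.10)] = 0.1575
  C_22 = (0.90)(0.95) − (-0.15)(-0.20) = 0.8250
  C_23 = −[(0.90)(-0.10) − (-0.15)(-0.20)] = 0.1200
  C_31 = (-0.15)(-0.40) − (-0.15)(0.75) = 0.1725
  C_32 = −[(0.90)(-0.40) − (-0.15)(-0.05)] = 0.3675
  C_33 = (0.90)(0.75) − (-0.15)(-0.05) = 0.6675
det(I−A) = Σ_j (I−A)_1j·C_1j = (0.90)(0.6725) + (-0.15)(0.1275) + (-0.15)(0.1550) = 0.562875
adj(I−A) = Cᵀ =
  [ 0.6725   0.1575   0.1725]
  [ 0.1275   0.8250   0.3675]
  [ 0.1550   0.1200   0.6675]
(I − A)⁻¹ = adj(I−A) / det(I−A) ≈
  [   1.1948     0.2798     0.3065]
  [   0.2265     1.4657     0.6529]
  [   0.2754     0.2132     1.1859]
x = (I − A)⁻¹ d = adj(I−A)·d / det(I−A), with det(I−A) = 0.562875:
  x_R = (0.6725·80 + 0.1575·320 + 0.1725·780) / 0.562875 = 238.75 / 0.562875 ≈ 424.16
  x_B = (0.1275·80 + 0.8250·320 + 0.3675·780) / 0.562875 = 560.85 / 0.562875 ≈ 996.40
  x_C = (0.1550·80 + 0.1200·320 + 0.6675·780) / 0.562875 = 571.45 / 0.562875 ≈ 1015.23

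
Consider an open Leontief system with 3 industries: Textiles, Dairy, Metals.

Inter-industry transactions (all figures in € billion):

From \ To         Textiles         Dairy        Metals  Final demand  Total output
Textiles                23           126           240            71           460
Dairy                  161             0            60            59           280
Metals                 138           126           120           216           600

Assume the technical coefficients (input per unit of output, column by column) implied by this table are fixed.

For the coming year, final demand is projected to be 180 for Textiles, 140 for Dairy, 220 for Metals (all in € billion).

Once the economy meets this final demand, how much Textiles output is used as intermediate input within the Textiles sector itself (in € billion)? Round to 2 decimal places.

Technical coefficients a_ij = z_ij / X_j:
  a_TT = 23/460 = 0.05, a_DT = 161/460 = 0.35, a_MT = 138/460 = 0.30
  a_TD = 126/280 = 0.45, a_DD = 0/280 = 0.00, a_MD = 126/280 = 0.45
  a_TM = 240/600 = 0.40, a_DM = 60/600 = 0.10, a_MM = 120/600 = 0.20
I − A =
  [   0.95    -0.45    -0.40]
  [  -0.35     1.00    -0.10]
  [  -0.30    -0.45     0.80]
Cofactors of I−A, C_ij = (−1)^(i+j)·(minor ij) (rows/columns in the sector order above):
  C_11 = (1.00)(0.80) − (-0.10)(-0.45) = 0.7550
  C_12 = −[(-0.35)(0.80) − (-0.10)(-0.30)] = 0.3100
  C_13 = (-0.35)(-0.45) − (1.00)(-0.30) = 0.4575
  C_21 = −[(-0.45)(0.80) − (-0.40)(-0.45)] = 0.5400
  C_22 = (0.95)(0.80) − (-0.40)(-0.30) = 0.6400
  C_23 = −[(0.95)(-0.45) − (-0.45)(-0.30)] = 0.5625
  C_31 = (-0.45)(-0.10) − (-0.40)(1.00) = 0.4450
  C_32 = −[(0.95)(-0.10) − (-0.40)(-0.35)] = 0.2350
  C_33 = (0.95)(1.00) − (-0.45)(-0.35) = 0.7925
det(I−A) = Σ_j (I−A)_1j·C_1j = (0.95)(0.7550) + (-0.45)(0.3100) + (-0.40)(0.4575) = 0.39475
adj(I−A) = Cᵀ =
  [ 0.7550   0.5400   0.4450]
  [ 0.3100   0.6400   0.2350]
  [ 0.4575   0.5625   0.7925]
(I − A)⁻¹ = adj(I−A) / det(I−A) ≈
  [   1.9126     1.3680     1.1273]
  [   0.7853     1.6213     0.5953]
  [   1.1590     1.4250     2.0076]
First solve x = (I − A)⁻¹ d = adj(I−A)·d / det(I−A); in particular x_T = (0.7550·180 + 0.5400·140 + 0.4450·220) / 0.39475 = 309.40 / 0.39475 ≈ 783.7872.
Intermediate flow from T to T: z_TT = a_TT · x_T = 0.05 × 309.40 / 0.39475 = 15.47 / 0.39475 ≈ 39.19.

z_TT = 39.19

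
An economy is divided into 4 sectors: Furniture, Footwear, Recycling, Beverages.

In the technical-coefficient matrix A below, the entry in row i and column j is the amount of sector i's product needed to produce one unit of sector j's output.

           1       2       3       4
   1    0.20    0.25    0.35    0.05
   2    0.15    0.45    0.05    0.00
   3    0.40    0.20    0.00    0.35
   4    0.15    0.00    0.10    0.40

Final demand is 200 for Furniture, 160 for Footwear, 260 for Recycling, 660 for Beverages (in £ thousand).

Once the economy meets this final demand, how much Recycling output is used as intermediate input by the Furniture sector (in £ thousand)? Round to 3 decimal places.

I − A =
  [   0.80    -0.25    -0.35    -0.05]
  [  -0.15     0.55    -0.05     0.00]
  [  -0.40    -0.20     1.00    -0.35]
  [  -0.15     0.00    -0.10     0.60]
Compute the cofactors C_ij = (−1)^(i+j)·(3×3 minor ij) of I−A; the adjugate is their transpose:
adj(I−A) = Cᵀ =
  [ 0.304750   0.184250   0.125750   0.098750]
  [ 0.099375   0.340125   0.055875   0.040875]
  [ 0.178875   0.167625   0.237375   0.153375]
  [ 0.106000   0.074000   0.071000   0.302000]
det(I−A) = Σ_j (I−A)_1j·C_1j = (0.80)(0.304750) + (-0.25)(0.099375) + (-0.35)(0.178875) + (-0.05)(0.106000) = 0.15105
(I − A)⁻¹ = adj(I−A) / det(I−A) ≈
  [   2.0175     1.2198     0.8325     0.6538]
  [   0.6579     2.2517     0.3699     0.2706]
  [   1.1842     1.1097     1.5715     1.0154]
  [   0.7018     0.4899     0.4700     1.9993]
First solve x = (I − A)⁻¹ d = adj(I−A)·d / det(I−A); in particular x_1 = (0.304750·200 + 0.184250·160 + 0.125750·260 + 0.098750·660) / 0.15105 = 188.30 / 0.15105 ≈ 1246.60708.
Intermediate flow from 3 to 1: z_31 = a_31 · x_1 = 0.40 × 188.30 / 0.15105 = 75.32 / 0.15105 ≈ 498.643.

z_31 = 498.643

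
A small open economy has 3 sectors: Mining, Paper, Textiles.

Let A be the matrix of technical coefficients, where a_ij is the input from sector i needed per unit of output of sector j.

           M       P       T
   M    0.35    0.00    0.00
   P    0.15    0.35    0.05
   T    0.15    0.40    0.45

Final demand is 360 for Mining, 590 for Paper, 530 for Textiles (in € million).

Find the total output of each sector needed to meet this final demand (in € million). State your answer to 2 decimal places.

I − A =
  [   0.65     0.00     0.00]
  [  -0.15     0.65    -0.05]
  [  -0.15    -0.40     0.55]
Cofactors of I−A, C_ij = (−1)^(i+j)·(minor ij) (rows/columns in the sector order above):
  C_11 = (0.65)(0.55) − (-0.05)(-0.40) = 0.3375
  C_12 = −[(-0.15)(0.55) − (-0.05)(-0.15)] = 0.0900
  C_13 = (-0.15)(-0.40) − (0.65)(-0.15) = 0.1575
  C_21 = −[(0.00)(0.55) − (0.00)(-0.40)] = 0.0000
  C_22 = (0.65)(0.55) − (0.00)(-0.15) = 0.3575
  C_23 = −[(0.65)(-0.40) − (0.00)(-0.15)] = 0.2600
  C_31 = (0.00)(-0.05) − (0.00)(0.65) = 0.0000
  C_32 = −[(0.65)(-0.05) − (0.00)(-0.15)] = 0.0325
  C_33 = (0.65)(0.65) − (0.00)(-0.15) = 0.4225
det(I−A) = Σ_j (I−A)_1j·C_1j = (0.65)(0.3375) + (0.00)(0.0900) + (0.00)(0.1575) = 0.219375
adj(I−A) = Cᵀ =
  [ 0.3375   0.0000   0.0000]
  [ 0.0900   0.3575   0.0325]
  [ 0.1575   0.2600   0.4225]
(I − A)⁻¹ = adj(I−A) / det(I−A) ≈
  [   1.5385     0.0000     0.0000]
  [   0.4103     1.6296     0.1481]
  [   0.7179     1.1852     1.9259]
x = (I − A)⁻¹ d = adj(I−A)·d / det(I−A), with det(I−A) = 0.219375:
  x_M = (0.3375·360 + 0.0000·590 + 0.0000·530) / 0.219375 = 121.50 / 0.219375 ≈ 553.85
  x_P = (0.0900·360 + 0.3575·590 + 0.0325·530) / 0.219375 = 260.55 / 0.219375 ≈ 1187.69
  x_T = (0.1575·360 + 0.2600·590 + 0.4225·530) / 0.219375 = 434.025 / 0.219375 ≈ 1978.46

x_M = 553.85, x_P = 1187.69, x_T = 1978.46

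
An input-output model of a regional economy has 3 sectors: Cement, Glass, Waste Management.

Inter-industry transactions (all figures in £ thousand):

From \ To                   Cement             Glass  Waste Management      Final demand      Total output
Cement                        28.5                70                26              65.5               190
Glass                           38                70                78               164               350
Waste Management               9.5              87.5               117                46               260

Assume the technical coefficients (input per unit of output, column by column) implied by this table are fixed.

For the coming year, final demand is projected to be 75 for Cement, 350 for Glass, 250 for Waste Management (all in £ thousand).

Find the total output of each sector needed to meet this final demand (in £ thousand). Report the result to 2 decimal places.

x_C = 396.83, x_G = 868.78, x_W = 885.52

Technical coefficients a_ij = z_ij / X_j:
  a_CC = 28.5/190 = 0.15, a_GC = 38/190 = 0.20, a_WC = 9.5/190 = 0.05
  a_CG = 70/350 = 0.20, a_GG = 70/350 = 0.20, a_WG = 87.5/350 = 0.25
  a_CW = 26/260 = 0.10, a_GW = 78/260 = 0.30, a_WW = 117/260 = 0.45
I − A =
  [   0.85    -0.20    -0.10]
  [  -0.20     0.80    -0.30]
  [  -0.05    -0.25     0.55]
Cofactors of I−A, C_ij = (−1)^(i+j)·(minor ij) (rows/columns in the sector order above):
  C_11 = (0.80)(0.55) − (-0.30)(-0.25) = 0.3650
  C_12 = −[(-0.20)(0.55) − (-0.30)(-0.05)] = 0.1250
  C_13 = (-0.20)(-0.25) − (0.80)(-0.05) = 0.0900
  C_21 = −[(-0.20)(0.55) − (-0.10)(-0.25)] = 0.1350
  C_22 = (0.85)(0.55) − (-0.10)(-0.05) = 0.4625
  C_23 = −[(0.85)(-0.25) − (-0.20)(-0.05)] = 0.2225
  C_31 = (-0.20)(-0.30) − (-0.10)(0.80) = 0.1400
  C_32 = −[(0.85)(-0.30) − (-0.10)(-0.20)] = 0.2750
  C_33 = (0.85)(0.80) − (-0.20)(-0.20) = 0.6400
det(I−A) = Σ_j (I−A)_1j·C_1j = (0.85)(0.3650) + (-0.20)(0.1250) + (-0.10)(0.0900) = 0.27625
adj(I−A) = Cᵀ =
  [ 0.3650   0.1350   0.1400]
  [ 0.1250   0.4625   0.2750]
  [ 0.0900   0.2225   0.6400]
(I − A)⁻¹ = adj(I−A) / det(I−A) ≈
  [   1.3213     0.4887     0.5068]
  [   0.4525     1.6742     0.9955]
  [   0.3258     0.8054     2.3167]
x = (I − A)⁻¹ d = adj(I−A)·d / det(I−A), with det(I−A) = 0.27625:
  x_C = (0.3650·75 + 0.1350·350 + 0.1400·250) / 0.27625 = 109.625 / 0.27625 ≈ 396.83
  x_G = (0.1250·75 + 0.4625·350 + 0.2750·250) / 0.27625 = 240.00 / 0.27625 ≈ 868.78
  x_W = (0.0900·75 + 0.2225·350 + 0.6400·250) / 0.27625 = 244.625 / 0.27625 ≈ 885.52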